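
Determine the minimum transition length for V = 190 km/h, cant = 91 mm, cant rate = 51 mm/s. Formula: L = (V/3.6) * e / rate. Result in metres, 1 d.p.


Convert speed: V = 190 / 3.6 = 52.7778 m/s
L = 52.7778 * 91 / 51
L = 4802.7778 / 51
L = 94.2 m

94.2


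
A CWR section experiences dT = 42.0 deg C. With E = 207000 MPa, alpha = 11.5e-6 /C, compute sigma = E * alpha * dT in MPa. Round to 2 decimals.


sigma = E * alpha * dT
sigma = 207000 * 11.5e-6 * 42.0
sigma = 2.3805 * 42.0
sigma = 99.98 MPa

99.98


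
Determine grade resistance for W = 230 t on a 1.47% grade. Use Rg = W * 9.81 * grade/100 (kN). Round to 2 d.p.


Rg = W * 9.81 * grade / 100
Rg = 230 * 9.81 * 1.47 / 100
Rg = 2256.3 * 0.0147
Rg = 33.17 kN

33.17


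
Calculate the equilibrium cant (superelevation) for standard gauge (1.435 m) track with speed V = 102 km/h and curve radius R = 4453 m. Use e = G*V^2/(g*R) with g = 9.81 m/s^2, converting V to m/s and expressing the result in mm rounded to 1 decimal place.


Convert speed: V = 102 / 3.6 = 28.3333 m/s
Apply formula: e = 1.435 * 28.3333^2 / (9.81 * 4453)
e = 1.435 * 802.7778 / 43683.93
e = 0.026371 m = 26.4 mm

26.4


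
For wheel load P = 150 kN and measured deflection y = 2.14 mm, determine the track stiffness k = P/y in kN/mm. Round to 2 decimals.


Track stiffness k = P / y
k = 150 / 2.14
k = 70.09 kN/mm

70.09


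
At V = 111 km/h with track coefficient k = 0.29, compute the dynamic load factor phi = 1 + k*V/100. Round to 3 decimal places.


phi = 1 + k * V / 100
phi = 1 + 0.29 * 111 / 100
phi = 1 + 0.3219
phi = 1.322

1.322


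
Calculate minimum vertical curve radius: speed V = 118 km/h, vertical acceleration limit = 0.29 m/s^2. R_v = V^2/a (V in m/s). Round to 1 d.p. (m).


Convert speed: V = 118 / 3.6 = 32.7778 m/s
V^2 = 1074.3827 m^2/s^2
R_v = 1074.3827 / 0.29
R_v = 3704.8 m

3704.8


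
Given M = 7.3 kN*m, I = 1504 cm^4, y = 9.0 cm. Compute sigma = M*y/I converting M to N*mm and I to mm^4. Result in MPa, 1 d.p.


Convert units:
M = 7.3 kN*m = 7300000 N*mm
y = 9.0 cm = 90 mm
I = 1504 cm^4 = 15040000 mm^4
sigma = 7300000 * 90 / 15040000
sigma = 43.7 MPa

43.7


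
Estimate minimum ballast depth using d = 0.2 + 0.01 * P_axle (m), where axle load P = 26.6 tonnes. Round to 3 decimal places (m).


d = 0.2 + 0.01 * 26.6
d = 0.2 + 0.266
d = 0.466 m

0.466


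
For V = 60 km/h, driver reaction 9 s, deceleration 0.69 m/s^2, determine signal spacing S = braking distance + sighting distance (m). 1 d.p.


V = 60 / 3.6 = 16.6667 m/s
Braking distance = 16.6667^2 / (2*0.69) = 201.2882 m
Sighting distance = 16.6667 * 9 = 150.0 m
S = 201.2882 + 150.0 = 351.3 m

351.3


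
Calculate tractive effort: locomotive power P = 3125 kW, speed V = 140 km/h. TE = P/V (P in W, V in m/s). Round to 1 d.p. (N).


Convert: P = 3125 kW = 3125000 W
V = 140 / 3.6 = 38.8889 m/s
TE = 3125000 / 38.8889
TE = 80357.1 N

80357.1


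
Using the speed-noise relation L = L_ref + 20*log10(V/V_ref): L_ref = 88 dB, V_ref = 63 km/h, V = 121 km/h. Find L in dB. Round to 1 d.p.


V/V_ref = 121 / 63 = 1.920635
log10(1.920635) = 0.283445
20 * 0.283445 = 5.6689
L = 88 + 5.6689 = 93.7 dB

93.7


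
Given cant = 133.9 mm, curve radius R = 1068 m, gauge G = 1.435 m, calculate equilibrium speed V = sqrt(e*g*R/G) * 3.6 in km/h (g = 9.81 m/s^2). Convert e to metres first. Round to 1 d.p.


Convert cant: e = 133.9 mm = 0.1339 m
V_ms = sqrt(0.1339 * 9.81 * 1068 / 1.435)
V_ms = sqrt(977.61743) = 31.2669 m/s
V = 31.2669 * 3.6 = 112.6 km/h

112.6


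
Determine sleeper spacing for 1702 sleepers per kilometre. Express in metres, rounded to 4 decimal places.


Spacing = 1000 m / number of sleepers
Spacing = 1000 / 1702
Spacing = 0.5875 m

0.5875


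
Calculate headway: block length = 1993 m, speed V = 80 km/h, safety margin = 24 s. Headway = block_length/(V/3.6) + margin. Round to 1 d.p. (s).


V = 80 / 3.6 = 22.2222 m/s
Block traversal time = 1993 / 22.2222 = 89.685 s
Headway = 89.685 + 24
Headway = 113.7 s

113.7


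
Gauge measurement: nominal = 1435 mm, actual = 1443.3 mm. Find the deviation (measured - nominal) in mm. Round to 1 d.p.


Deviation = measured - nominal
Deviation = 1443.3 - 1435
Deviation = 8.3 mm

8.3


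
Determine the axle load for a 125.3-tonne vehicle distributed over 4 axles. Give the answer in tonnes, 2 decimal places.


Load per axle = total weight / number of axles
Load = 125.3 / 4
Load = 31.33 tonnes

31.33


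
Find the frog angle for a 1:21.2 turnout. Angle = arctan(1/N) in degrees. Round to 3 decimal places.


1/N = 1/21.2 = 0.04717
angle = arctan(0.04717) = 0.047135 rad
angle = 0.047135 * 180/pi = 2.701 degrees

2.701


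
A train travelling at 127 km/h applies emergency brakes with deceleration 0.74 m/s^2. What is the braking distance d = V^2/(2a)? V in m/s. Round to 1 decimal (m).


Convert speed: V = 127 / 3.6 = 35.2778 m/s
V^2 = 1244.5216
d = 1244.5216 / (2 * 0.74)
d = 1244.5216 / 1.48
d = 840.9 m

840.9


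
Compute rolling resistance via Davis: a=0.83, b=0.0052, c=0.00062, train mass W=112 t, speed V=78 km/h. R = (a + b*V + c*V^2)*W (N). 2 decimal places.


b*V = 0.0052 * 78 = 0.4056
c*V^2 = 0.00062 * 6084 = 3.77208
R_per_t = 0.83 + 0.4056 + 3.77208 = 5.00768 N/t
R_total = 5.00768 * 112 = 560.86 N

560.86


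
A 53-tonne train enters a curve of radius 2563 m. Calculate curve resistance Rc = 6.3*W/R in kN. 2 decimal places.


Rc = 6.3 * W / R
Rc = 6.3 * 53 / 2563
Rc = 333.9 / 2563
Rc = 0.13 kN

0.13


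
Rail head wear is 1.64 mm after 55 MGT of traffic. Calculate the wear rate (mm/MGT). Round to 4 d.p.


Wear rate = total wear / cumulative tonnage
Rate = 1.64 / 55
Rate = 0.0298 mm/MGT

0.0298


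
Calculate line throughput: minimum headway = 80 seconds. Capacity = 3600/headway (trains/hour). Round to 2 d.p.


Capacity = 3600 / headway
Capacity = 3600 / 80
Capacity = 45.00 trains/hour

45.00


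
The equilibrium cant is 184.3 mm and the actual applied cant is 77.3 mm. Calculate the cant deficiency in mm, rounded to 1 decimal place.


Cant deficiency = equilibrium cant - actual cant
CD = 184.3 - 77.3
CD = 107.0 mm

107.0


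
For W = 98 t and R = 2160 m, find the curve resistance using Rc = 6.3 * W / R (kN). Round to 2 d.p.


Rc = 6.3 * W / R
Rc = 6.3 * 98 / 2160
Rc = 617.4 / 2160
Rc = 0.29 kN

0.29


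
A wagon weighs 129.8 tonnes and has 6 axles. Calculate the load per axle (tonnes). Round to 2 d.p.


Load per axle = total weight / number of axles
Load = 129.8 / 6
Load = 21.63 tonnes

21.63


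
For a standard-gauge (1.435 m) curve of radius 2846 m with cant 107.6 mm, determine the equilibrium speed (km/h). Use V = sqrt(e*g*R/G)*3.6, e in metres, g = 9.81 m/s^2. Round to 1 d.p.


Convert cant: e = 107.6 mm = 0.1076 m
V_ms = sqrt(0.1076 * 9.81 * 2846 / 1.435)
V_ms = sqrt(2093.458102) = 45.7543 m/s
V = 45.7543 * 3.6 = 164.7 km/h

164.7


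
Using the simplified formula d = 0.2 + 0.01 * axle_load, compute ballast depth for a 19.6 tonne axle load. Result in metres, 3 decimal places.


d = 0.2 + 0.01 * 19.6
d = 0.2 + 0.196
d = 0.396 m

0.396


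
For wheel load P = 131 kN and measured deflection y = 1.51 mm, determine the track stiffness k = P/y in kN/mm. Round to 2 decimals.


Track stiffness k = P / y
k = 131 / 1.51
k = 86.75 kN/mm

86.75


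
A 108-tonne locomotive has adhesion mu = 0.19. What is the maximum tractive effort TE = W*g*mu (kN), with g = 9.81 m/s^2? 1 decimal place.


TE_max = W * g * mu
TE_max = 108 * 9.81 * 0.19
TE_max = 1059.48 * 0.19
TE_max = 201.3 kN

201.3


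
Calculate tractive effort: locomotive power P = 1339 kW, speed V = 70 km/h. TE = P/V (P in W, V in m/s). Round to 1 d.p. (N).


Convert: P = 1339 kW = 1339000 W
V = 70 / 3.6 = 19.4444 m/s
TE = 1339000 / 19.4444
TE = 68862.9 N

68862.9


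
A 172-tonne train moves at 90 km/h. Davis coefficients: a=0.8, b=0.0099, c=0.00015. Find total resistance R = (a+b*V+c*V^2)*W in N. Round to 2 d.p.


b*V = 0.0099 * 90 = 0.891
c*V^2 = 0.00015 * 8100 = 1.215
R_per_t = 0.8 + 0.891 + 1.215 = 2.906 N/t
R_total = 2.906 * 172 = 499.83 N

499.83


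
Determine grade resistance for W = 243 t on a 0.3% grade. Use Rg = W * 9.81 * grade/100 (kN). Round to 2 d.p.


Rg = W * 9.81 * grade / 100
Rg = 243 * 9.81 * 0.3 / 100
Rg = 2383.83 * 0.003
Rg = 7.15 kN

7.15


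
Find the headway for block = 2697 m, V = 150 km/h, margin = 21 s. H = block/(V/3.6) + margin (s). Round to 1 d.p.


V = 150 / 3.6 = 41.6667 m/s
Block traversal time = 2697 / 41.6667 = 64.728 s
Headway = 64.728 + 21
Headway = 85.7 s

85.7


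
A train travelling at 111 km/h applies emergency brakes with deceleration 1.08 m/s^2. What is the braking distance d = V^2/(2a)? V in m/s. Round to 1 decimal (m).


Convert speed: V = 111 / 3.6 = 30.8333 m/s
V^2 = 950.6944
d = 950.6944 / (2 * 1.08)
d = 950.6944 / 2.16
d = 440.1 m

440.1


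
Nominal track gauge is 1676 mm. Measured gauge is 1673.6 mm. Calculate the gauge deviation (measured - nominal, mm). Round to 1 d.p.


Deviation = measured - nominal
Deviation = 1673.6 - 1676
Deviation = -2.4 mm

-2.4


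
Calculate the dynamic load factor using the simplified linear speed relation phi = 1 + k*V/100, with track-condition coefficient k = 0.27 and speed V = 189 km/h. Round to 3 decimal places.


phi = 1 + k * V / 100
phi = 1 + 0.27 * 189 / 100
phi = 1 + 0.5103
phi = 1.510

1.510


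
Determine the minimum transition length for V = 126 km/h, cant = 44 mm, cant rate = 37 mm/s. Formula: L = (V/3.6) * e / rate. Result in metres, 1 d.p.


Convert speed: V = 126 / 3.6 = 35.0 m/s
L = 35.0 * 44 / 37
L = 1540.0 / 37
L = 41.6 m

41.6


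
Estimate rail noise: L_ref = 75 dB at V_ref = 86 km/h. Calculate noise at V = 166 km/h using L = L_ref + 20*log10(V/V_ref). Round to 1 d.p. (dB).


V/V_ref = 166 / 86 = 1.930233
log10(1.930233) = 0.28561
20 * 0.28561 = 5.7122
L = 75 + 5.7122 = 80.7 dB

80.7


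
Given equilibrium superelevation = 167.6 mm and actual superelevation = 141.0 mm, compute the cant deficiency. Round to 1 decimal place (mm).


Cant deficiency = equilibrium cant - actual cant
CD = 167.6 - 141.0
CD = 26.6 mm

26.6


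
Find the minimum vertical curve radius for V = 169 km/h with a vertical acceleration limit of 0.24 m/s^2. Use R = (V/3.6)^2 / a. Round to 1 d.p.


Convert speed: V = 169 / 3.6 = 46.9444 m/s
V^2 = 2203.7809 m^2/s^2
R_v = 2203.7809 / 0.24
R_v = 9182.4 m

9182.4


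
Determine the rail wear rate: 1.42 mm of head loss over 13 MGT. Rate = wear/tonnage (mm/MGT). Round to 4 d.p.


Wear rate = total wear / cumulative tonnage
Rate = 1.42 / 13
Rate = 0.1092 mm/MGT

0.1092


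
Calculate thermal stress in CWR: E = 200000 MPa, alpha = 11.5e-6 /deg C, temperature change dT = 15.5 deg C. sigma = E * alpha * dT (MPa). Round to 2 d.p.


sigma = E * alpha * dT
sigma = 200000 * 11.5e-6 * 15.5
sigma = 2.3 * 15.5
sigma = 35.65 MPa

35.65


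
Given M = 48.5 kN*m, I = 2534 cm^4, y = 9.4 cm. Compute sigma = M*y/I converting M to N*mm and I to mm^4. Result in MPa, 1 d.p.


Convert units:
M = 48.5 kN*m = 48500000 N*mm
y = 9.4 cm = 94 mm
I = 2534 cm^4 = 25340000 mm^4
sigma = 48500000 * 94 / 25340000
sigma = 179.9 MPa

179.9


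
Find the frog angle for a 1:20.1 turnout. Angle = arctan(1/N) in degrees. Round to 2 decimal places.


1/N = 1/20.1 = 0.049751
angle = arctan(0.049751) = 0.04971 rad
angle = 0.04971 * 180/pi = 2.85 degrees

2.85


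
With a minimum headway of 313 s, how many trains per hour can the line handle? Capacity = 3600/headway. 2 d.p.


Capacity = 3600 / headway
Capacity = 3600 / 313
Capacity = 11.50 trains/hour

11.50


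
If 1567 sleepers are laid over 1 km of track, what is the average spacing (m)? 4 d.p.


Spacing = 1000 m / number of sleepers
Spacing = 1000 / 1567
Spacing = 0.6382 m

0.6382


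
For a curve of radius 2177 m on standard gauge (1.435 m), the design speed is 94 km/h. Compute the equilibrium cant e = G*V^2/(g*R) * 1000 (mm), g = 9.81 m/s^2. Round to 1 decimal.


Convert speed: V = 94 / 3.6 = 26.1111 m/s
Apply formula: e = 1.435 * 26.1111^2 / (9.81 * 2177)
e = 1.435 * 681.7901 / 21356.37
e = 0.045812 m = 45.8 mm

45.8


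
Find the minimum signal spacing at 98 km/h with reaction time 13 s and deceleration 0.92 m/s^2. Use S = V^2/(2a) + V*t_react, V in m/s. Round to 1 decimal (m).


V = 98 / 3.6 = 27.2222 m/s
Braking distance = 27.2222^2 / (2*0.92) = 402.7442 m
Sighting distance = 27.2222 * 13 = 353.8889 m
S = 402.7442 + 353.8889 = 756.6 m

756.6


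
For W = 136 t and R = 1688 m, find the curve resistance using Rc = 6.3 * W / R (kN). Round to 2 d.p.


Rc = 6.3 * W / R
Rc = 6.3 * 136 / 1688
Rc = 856.8 / 1688
Rc = 0.51 kN

0.51


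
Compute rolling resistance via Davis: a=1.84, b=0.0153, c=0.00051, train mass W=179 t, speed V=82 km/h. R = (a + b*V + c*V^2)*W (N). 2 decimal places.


b*V = 0.0153 * 82 = 1.2546
c*V^2 = 0.00051 * 6724 = 3.42924
R_per_t = 1.84 + 1.2546 + 3.42924 = 6.52384 N/t
R_total = 6.52384 * 179 = 1167.77 N

1167.77


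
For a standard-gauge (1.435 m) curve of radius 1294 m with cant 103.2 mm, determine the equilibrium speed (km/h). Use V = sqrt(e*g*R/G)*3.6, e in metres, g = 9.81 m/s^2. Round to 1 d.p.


Convert cant: e = 103.2 mm = 0.1032 m
V_ms = sqrt(0.1032 * 9.81 * 1294 / 1.435)
V_ms = sqrt(912.916549) = 30.2145 m/s
V = 30.2145 * 3.6 = 108.8 km/h

108.8


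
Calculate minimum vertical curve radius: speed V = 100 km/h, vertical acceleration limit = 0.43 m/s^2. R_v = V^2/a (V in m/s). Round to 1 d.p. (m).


Convert speed: V = 100 / 3.6 = 27.7778 m/s
V^2 = 771.6049 m^2/s^2
R_v = 771.6049 / 0.43
R_v = 1794.4 m

1794.4


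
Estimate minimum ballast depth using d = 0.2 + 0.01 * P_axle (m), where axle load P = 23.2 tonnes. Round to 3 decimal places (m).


d = 0.2 + 0.01 * 23.2
d = 0.2 + 0.232
d = 0.432 m

0.432


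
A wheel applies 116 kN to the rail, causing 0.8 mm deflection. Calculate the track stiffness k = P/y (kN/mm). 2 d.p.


Track stiffness k = P / y
k = 116 / 0.8
k = 145.00 kN/mm

145.00


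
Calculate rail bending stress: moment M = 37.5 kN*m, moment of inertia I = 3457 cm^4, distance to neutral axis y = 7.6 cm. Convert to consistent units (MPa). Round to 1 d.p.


Convert units:
M = 37.5 kN*m = 37500000 N*mm
y = 7.6 cm = 76 mm
I = 3457 cm^4 = 34570000 mm^4
sigma = 37500000 * 76 / 34570000
sigma = 82.4 MPa

82.4


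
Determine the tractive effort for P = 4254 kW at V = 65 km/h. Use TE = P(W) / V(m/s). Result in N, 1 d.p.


Convert: P = 4254 kW = 4254000 W
V = 65 / 3.6 = 18.0556 m/s
TE = 4254000 / 18.0556
TE = 235606.2 N

235606.2


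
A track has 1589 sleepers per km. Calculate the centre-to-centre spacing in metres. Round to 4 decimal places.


Spacing = 1000 m / number of sleepers
Spacing = 1000 / 1589
Spacing = 0.6293 m

0.6293


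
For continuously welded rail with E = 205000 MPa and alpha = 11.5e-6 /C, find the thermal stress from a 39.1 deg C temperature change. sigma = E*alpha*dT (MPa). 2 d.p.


sigma = E * alpha * dT
sigma = 205000 * 11.5e-6 * 39.1
sigma = 2.3575 * 39.1
sigma = 92.18 MPa

92.18


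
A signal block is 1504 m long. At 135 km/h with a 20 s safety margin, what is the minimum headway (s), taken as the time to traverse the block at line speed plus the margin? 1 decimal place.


V = 135 / 3.6 = 37.5 m/s
Block traversal time = 1504 / 37.5 = 40.1067 s
Headway = 40.1067 + 20
Headway = 60.1 s

60.1


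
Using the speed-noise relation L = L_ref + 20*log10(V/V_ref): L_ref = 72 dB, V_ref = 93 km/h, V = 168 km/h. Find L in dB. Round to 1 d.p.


V/V_ref = 168 / 93 = 1.806452
log10(1.806452) = 0.256826
20 * 0.256826 = 5.1365
L = 72 + 5.1365 = 77.1 dB

77.1


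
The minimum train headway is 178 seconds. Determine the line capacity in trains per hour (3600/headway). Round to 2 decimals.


Capacity = 3600 / headway
Capacity = 3600 / 178
Capacity = 20.22 trains/hour

20.22


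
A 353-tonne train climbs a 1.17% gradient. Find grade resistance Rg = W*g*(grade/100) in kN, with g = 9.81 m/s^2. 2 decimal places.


Rg = W * 9.81 * grade / 100
Rg = 353 * 9.81 * 1.17 / 100
Rg = 3462.93 * 0.0117
Rg = 40.52 kN

40.52


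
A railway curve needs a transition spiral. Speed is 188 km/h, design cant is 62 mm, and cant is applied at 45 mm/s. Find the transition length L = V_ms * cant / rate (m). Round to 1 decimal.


Convert speed: V = 188 / 3.6 = 52.2222 m/s
L = 52.2222 * 62 / 45
L = 3237.7778 / 45
L = 72.0 m

72.0


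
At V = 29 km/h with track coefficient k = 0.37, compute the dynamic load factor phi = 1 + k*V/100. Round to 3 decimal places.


phi = 1 + k * V / 100
phi = 1 + 0.37 * 29 / 100
phi = 1 + 0.1073
phi = 1.107

1.107


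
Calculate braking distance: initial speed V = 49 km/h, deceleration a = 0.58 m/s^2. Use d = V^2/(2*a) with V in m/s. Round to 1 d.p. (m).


Convert speed: V = 49 / 3.6 = 13.6111 m/s
V^2 = 185.2623
d = 185.2623 / (2 * 0.58)
d = 185.2623 / 1.16
d = 159.7 m

159.7


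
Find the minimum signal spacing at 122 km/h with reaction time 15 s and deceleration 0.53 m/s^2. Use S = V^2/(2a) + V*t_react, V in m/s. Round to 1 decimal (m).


V = 122 / 3.6 = 33.8889 m/s
Braking distance = 33.8889^2 / (2*0.53) = 1083.4498 m
Sighting distance = 33.8889 * 15 = 508.3333 m
S = 1083.4498 + 508.3333 = 1591.8 m

1591.8


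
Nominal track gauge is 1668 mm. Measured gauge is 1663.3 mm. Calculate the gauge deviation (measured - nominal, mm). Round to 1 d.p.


Deviation = measured - nominal
Deviation = 1663.3 - 1668
Deviation = -4.7 mm

-4.7


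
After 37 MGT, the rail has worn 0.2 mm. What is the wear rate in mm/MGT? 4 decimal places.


Wear rate = total wear / cumulative tonnage
Rate = 0.2 / 37
Rate = 0.0054 mm/MGT

0.0054


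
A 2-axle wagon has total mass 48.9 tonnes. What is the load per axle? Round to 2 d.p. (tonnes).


Load per axle = total weight / number of axles
Load = 48.9 / 2
Load = 24.45 tonnes

24.45


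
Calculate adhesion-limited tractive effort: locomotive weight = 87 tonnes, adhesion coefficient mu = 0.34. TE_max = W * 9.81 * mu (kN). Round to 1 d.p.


TE_max = W * g * mu
TE_max = 87 * 9.81 * 0.34
TE_max = 853.47 * 0.34
TE_max = 290.2 kN

290.2


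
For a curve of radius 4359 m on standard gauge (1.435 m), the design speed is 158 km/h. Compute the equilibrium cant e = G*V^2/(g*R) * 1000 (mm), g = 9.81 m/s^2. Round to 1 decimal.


Convert speed: V = 158 / 3.6 = 43.8889 m/s
Apply formula: e = 1.435 * 43.8889^2 / (9.81 * 4359)
e = 1.435 * 1926.2346 / 42761.79
e = 0.064641 m = 64.6 mm

64.6


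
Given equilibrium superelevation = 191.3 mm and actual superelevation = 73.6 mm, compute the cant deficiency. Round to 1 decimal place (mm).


Cant deficiency = equilibrium cant - actual cant
CD = 191.3 - 73.6
CD = 117.7 mm

117.7


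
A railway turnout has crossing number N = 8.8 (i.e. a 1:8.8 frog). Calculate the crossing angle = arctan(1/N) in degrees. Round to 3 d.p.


1/N = 1/8.8 = 0.113636
angle = arctan(0.113636) = 0.113151 rad
angle = 0.113151 * 180/pi = 6.483 degrees

6.483


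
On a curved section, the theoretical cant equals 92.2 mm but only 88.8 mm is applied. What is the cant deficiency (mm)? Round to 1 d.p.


Cant deficiency = equilibrium cant - actual cant
CD = 92.2 - 88.8
CD = 3.4 mm

3.4


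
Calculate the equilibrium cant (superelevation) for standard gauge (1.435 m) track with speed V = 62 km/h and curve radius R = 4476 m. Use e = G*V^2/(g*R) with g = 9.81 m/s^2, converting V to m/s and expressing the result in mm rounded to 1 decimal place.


Convert speed: V = 62 / 3.6 = 17.2222 m/s
Apply formula: e = 1.435 * 17.2222^2 / (9.81 * 4476)
e = 1.435 * 296.6049 / 43909.56
e = 0.009693 m = 9.7 mm

9.7


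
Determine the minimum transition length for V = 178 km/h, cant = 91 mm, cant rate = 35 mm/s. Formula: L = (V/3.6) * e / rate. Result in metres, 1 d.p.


Convert speed: V = 178 / 3.6 = 49.4444 m/s
L = 49.4444 * 91 / 35
L = 4499.4444 / 35
L = 128.6 m

128.6


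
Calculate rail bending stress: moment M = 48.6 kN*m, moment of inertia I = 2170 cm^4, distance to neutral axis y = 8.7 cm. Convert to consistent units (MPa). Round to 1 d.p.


Convert units:
M = 48.6 kN*m = 48600000 N*mm
y = 8.7 cm = 87 mm
I = 2170 cm^4 = 21700000 mm^4
sigma = 48600000 * 87 / 21700000
sigma = 194.8 MPa

194.8


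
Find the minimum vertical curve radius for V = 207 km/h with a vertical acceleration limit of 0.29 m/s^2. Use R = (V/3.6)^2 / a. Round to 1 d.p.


Convert speed: V = 207 / 3.6 = 57.5 m/s
V^2 = 3306.25 m^2/s^2
R_v = 3306.25 / 0.29
R_v = 11400.9 m

11400.9


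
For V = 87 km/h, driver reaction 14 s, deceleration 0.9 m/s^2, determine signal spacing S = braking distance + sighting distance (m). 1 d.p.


V = 87 / 3.6 = 24.1667 m/s
Braking distance = 24.1667^2 / (2*0.9) = 324.4599 m
Sighting distance = 24.1667 * 14 = 338.3333 m
S = 324.4599 + 338.3333 = 662.8 m

662.8


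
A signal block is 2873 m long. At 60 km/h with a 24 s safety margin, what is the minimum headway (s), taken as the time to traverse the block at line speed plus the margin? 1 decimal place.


V = 60 / 3.6 = 16.6667 m/s
Block traversal time = 2873 / 16.6667 = 172.38 s
Headway = 172.38 + 24
Headway = 196.4 s

196.4


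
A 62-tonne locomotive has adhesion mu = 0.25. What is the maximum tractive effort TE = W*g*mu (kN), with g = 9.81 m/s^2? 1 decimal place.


TE_max = W * g * mu
TE_max = 62 * 9.81 * 0.25
TE_max = 608.22 * 0.25
TE_max = 152.1 kN

152.1


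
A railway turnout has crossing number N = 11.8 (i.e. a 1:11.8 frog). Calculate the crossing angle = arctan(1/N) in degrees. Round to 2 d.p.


1/N = 1/11.8 = 0.084746
angle = arctan(0.084746) = 0.084544 rad
angle = 0.084544 * 180/pi = 4.84 degrees

4.84


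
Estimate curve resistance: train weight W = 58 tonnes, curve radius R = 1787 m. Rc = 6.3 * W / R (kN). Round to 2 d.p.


Rc = 6.3 * W / R
Rc = 6.3 * 58 / 1787
Rc = 365.4 / 1787
Rc = 0.20 kN

0.20


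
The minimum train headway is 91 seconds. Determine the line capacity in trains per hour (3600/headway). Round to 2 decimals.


Capacity = 3600 / headway
Capacity = 3600 / 91
Capacity = 39.56 trains/hour

39.56


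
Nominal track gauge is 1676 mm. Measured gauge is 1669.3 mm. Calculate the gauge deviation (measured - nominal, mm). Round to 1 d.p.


Deviation = measured - nominal
Deviation = 1669.3 - 1676
Deviation = -6.7 mm

-6.7


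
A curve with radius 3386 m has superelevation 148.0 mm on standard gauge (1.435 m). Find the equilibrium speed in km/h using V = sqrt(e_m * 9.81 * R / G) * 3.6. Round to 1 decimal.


Convert cant: e = 148.0 mm = 0.1480 m
V_ms = sqrt(0.1480 * 9.81 * 3386 / 1.435)
V_ms = sqrt(3425.829742) = 58.5306 m/s
V = 58.5306 * 3.6 = 210.7 km/h

210.7


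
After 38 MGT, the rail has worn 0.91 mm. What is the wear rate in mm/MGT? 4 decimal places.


Wear rate = total wear / cumulative tonnage
Rate = 0.91 / 38
Rate = 0.0239 mm/MGT

0.0239


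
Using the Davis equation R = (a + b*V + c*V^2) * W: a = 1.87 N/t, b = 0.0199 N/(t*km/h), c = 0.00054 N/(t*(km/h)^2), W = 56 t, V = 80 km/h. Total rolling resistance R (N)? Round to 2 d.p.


b*V = 0.0199 * 80 = 1.592
c*V^2 = 0.00054 * 6400 = 3.456
R_per_t = 1.87 + 1.592 + 3.456 = 6.918 N/t
R_total = 6.918 * 56 = 387.41 N

387.41


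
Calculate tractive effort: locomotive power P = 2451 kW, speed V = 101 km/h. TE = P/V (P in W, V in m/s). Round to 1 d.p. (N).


Convert: P = 2451 kW = 2451000 W
V = 101 / 3.6 = 28.0556 m/s
TE = 2451000 / 28.0556
TE = 87362.4 N

87362.4


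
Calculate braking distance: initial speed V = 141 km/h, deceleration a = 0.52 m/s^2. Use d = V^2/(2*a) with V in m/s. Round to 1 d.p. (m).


Convert speed: V = 141 / 3.6 = 39.1667 m/s
V^2 = 1534.0278
d = 1534.0278 / (2 * 0.52)
d = 1534.0278 / 1.04
d = 1475.0 m

1475.0


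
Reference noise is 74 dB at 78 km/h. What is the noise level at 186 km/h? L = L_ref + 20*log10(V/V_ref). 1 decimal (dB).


V/V_ref = 186 / 78 = 2.384615
log10(2.384615) = 0.377418
20 * 0.377418 = 7.5484
L = 74 + 7.5484 = 81.5 dB

81.5


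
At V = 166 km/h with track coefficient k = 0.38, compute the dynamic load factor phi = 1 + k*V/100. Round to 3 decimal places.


phi = 1 + k * V / 100
phi = 1 + 0.38 * 166 / 100
phi = 1 + 0.6308
phi = 1.631

1.631


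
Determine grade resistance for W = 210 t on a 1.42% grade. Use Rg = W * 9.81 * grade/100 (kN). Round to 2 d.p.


Rg = W * 9.81 * grade / 100
Rg = 210 * 9.81 * 1.42 / 100
Rg = 2060.1 * 0.0142
Rg = 29.25 kN

29.25


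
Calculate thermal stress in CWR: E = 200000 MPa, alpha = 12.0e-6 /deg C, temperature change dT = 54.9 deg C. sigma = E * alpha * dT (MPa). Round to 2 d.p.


sigma = E * alpha * dT
sigma = 200000 * 12.0e-6 * 54.9
sigma = 2.4 * 54.9
sigma = 131.76 MPa

131.76


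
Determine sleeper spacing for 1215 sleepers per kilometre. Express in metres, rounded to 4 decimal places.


Spacing = 1000 m / number of sleepers
Spacing = 1000 / 1215
Spacing = 0.8230 m

0.8230


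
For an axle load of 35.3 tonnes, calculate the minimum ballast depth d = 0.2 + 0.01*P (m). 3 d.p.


d = 0.2 + 0.01 * 35.3
d = 0.2 + 0.353
d = 0.553 m

0.553


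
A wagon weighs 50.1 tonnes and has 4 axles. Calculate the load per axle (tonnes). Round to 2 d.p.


Load per axle = total weight / number of axles
Load = 50.1 / 4
Load = 12.53 tonnes

12.53


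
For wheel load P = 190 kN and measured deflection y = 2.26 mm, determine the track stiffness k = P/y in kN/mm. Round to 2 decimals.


Track stiffness k = P / y
k = 190 / 2.26
k = 84.07 kN/mm

84.07


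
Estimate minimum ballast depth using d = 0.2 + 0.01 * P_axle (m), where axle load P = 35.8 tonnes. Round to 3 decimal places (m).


d = 0.2 + 0.01 * 35.8
d = 0.2 + 0.358
d = 0.558 m

0.558


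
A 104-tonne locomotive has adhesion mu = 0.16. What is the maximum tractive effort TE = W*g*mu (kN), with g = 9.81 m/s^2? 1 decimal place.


TE_max = W * g * mu
TE_max = 104 * 9.81 * 0.16
TE_max = 1020.24 * 0.16
TE_max = 163.2 kN

163.2


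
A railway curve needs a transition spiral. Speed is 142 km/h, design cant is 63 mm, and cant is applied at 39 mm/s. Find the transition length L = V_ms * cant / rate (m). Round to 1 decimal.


Convert speed: V = 142 / 3.6 = 39.4444 m/s
L = 39.4444 * 63 / 39
L = 2485.0 / 39
L = 63.7 m

63.7


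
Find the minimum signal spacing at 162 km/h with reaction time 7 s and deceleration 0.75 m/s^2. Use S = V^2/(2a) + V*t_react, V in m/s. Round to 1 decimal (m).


V = 162 / 3.6 = 45.0 m/s
Braking distance = 45.0^2 / (2*0.75) = 1350.0 m
Sighting distance = 45.0 * 7 = 315.0 m
S = 1350.0 + 315.0 = 1665.0 m

1665.0


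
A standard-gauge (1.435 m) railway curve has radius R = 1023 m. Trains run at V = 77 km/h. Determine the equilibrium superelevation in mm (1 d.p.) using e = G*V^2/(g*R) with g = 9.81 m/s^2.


Convert speed: V = 77 / 3.6 = 21.3889 m/s
Apply formula: e = 1.435 * 21.3889^2 / (9.81 * 1023)
e = 1.435 * 457.4846 / 10035.63
e = 0.065416 m = 65.4 mm

65.4


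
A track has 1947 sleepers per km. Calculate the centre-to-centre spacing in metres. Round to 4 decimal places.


Spacing = 1000 m / number of sleepers
Spacing = 1000 / 1947
Spacing = 0.5136 m

0.5136


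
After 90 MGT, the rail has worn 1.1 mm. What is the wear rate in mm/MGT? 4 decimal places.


Wear rate = total wear / cumulative tonnage
Rate = 1.1 / 90
Rate = 0.0122 mm/MGT

0.0122


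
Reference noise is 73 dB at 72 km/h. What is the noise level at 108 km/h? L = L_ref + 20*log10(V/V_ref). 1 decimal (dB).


V/V_ref = 108 / 72 = 1.5
log10(1.5) = 0.176091
20 * 0.176091 = 3.5218
L = 73 + 3.5218 = 76.5 dB

76.5


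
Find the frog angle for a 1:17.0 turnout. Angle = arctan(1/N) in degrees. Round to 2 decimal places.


1/N = 1/17.0 = 0.058824
angle = arctan(0.058824) = 0.058756 rad
angle = 0.058756 * 180/pi = 3.37 degrees

3.37


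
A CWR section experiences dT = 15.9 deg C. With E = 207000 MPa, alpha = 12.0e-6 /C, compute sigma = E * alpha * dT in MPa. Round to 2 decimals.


sigma = E * alpha * dT
sigma = 207000 * 12.0e-6 * 15.9
sigma = 2.484 * 15.9
sigma = 39.50 MPa

39.50


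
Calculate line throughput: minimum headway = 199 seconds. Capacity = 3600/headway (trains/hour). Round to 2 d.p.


Capacity = 3600 / headway
Capacity = 3600 / 199
Capacity = 18.09 trains/hour

18.09


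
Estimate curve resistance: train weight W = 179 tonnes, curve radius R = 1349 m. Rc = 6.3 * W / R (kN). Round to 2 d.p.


Rc = 6.3 * W / R
Rc = 6.3 * 179 / 1349
Rc = 1127.7 / 1349
Rc = 0.84 kN

0.84


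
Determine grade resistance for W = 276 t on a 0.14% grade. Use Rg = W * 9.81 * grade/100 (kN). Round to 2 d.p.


Rg = W * 9.81 * grade / 100
Rg = 276 * 9.81 * 0.14 / 100
Rg = 2707.56 * 0.0014
Rg = 3.79 kN

3.79


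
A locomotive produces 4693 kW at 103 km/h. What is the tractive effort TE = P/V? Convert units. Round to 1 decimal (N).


Convert: P = 4693 kW = 4693000 W
V = 103 / 3.6 = 28.6111 m/s
TE = 4693000 / 28.6111
TE = 164027.2 N

164027.2


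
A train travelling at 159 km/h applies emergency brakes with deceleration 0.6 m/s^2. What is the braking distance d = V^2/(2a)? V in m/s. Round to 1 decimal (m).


Convert speed: V = 159 / 3.6 = 44.1667 m/s
V^2 = 1950.6944
d = 1950.6944 / (2 * 0.6)
d = 1950.6944 / 1.2
d = 1625.6 m

1625.6


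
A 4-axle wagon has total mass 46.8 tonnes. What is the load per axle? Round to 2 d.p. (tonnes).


Load per axle = total weight / number of axles
Load = 46.8 / 4
Load = 11.70 tonnes

11.70


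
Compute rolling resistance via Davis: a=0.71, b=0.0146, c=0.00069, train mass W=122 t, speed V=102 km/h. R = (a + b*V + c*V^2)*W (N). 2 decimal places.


b*V = 0.0146 * 102 = 1.4892
c*V^2 = 0.00069 * 10404 = 7.17876
R_per_t = 0.71 + 1.4892 + 7.17876 = 9.37796 N/t
R_total = 9.37796 * 122 = 1144.11 N

1144.11


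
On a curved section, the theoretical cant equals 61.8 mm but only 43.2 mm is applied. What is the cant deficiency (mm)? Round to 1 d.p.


Cant deficiency = equilibrium cant - actual cant
CD = 61.8 - 43.2
CD = 18.6 mm

18.6


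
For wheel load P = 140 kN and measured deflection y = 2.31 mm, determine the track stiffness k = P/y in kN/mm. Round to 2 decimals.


Track stiffness k = P / y
k = 140 / 2.31
k = 60.61 kN/mm

60.61


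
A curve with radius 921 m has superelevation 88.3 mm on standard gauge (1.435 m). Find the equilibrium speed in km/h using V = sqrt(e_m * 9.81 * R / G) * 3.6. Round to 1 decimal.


Convert cant: e = 88.3 mm = 0.0883 m
V_ms = sqrt(0.0883 * 9.81 * 921 / 1.435)
V_ms = sqrt(555.952183) = 23.5786 m/s
V = 23.5786 * 3.6 = 84.9 km/h

84.9


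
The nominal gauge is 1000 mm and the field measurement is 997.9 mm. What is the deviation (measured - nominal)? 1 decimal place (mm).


Deviation = measured - nominal
Deviation = 997.9 - 1000
Deviation = -2.1 mm

-2.1


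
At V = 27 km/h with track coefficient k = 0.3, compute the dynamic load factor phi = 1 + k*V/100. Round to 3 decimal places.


phi = 1 + k * V / 100
phi = 1 + 0.3 * 27 / 100
phi = 1 + 0.081
phi = 1.081

1.081


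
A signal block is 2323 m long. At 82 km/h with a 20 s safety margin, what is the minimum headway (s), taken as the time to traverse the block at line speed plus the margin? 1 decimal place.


V = 82 / 3.6 = 22.7778 m/s
Block traversal time = 2323 / 22.7778 = 101.9854 s
Headway = 101.9854 + 20
Headway = 122.0 s

122.0


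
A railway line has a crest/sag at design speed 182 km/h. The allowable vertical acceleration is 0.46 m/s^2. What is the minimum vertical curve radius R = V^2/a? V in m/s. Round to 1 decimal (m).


Convert speed: V = 182 / 3.6 = 50.5556 m/s
V^2 = 2555.8642 m^2/s^2
R_v = 2555.8642 / 0.46
R_v = 5556.2 m

5556.2


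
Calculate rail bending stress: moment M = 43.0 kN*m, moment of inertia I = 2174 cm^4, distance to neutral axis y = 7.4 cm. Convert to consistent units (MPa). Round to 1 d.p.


Convert units:
M = 43.0 kN*m = 43000000 N*mm
y = 7.4 cm = 74 mm
I = 2174 cm^4 = 21740000 mm^4
sigma = 43000000 * 74 / 21740000
sigma = 146.4 MPa

146.4


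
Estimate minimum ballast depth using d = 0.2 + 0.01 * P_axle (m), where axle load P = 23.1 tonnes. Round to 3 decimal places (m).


d = 0.2 + 0.01 * 23.1
d = 0.2 + 0.231
d = 0.431 m

0.431


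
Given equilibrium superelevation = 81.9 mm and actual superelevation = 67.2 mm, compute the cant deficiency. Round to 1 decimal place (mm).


Cant deficiency = equilibrium cant - actual cant
CD = 81.9 - 67.2
CD = 14.7 mm

14.7


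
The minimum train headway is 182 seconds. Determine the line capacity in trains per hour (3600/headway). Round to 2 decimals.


Capacity = 3600 / headway
Capacity = 3600 / 182
Capacity = 19.78 trains/hour

19.78


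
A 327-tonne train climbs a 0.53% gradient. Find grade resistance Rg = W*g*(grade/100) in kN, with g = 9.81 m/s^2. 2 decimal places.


Rg = W * 9.81 * grade / 100
Rg = 327 * 9.81 * 0.53 / 100
Rg = 3207.87 * 0.0053
Rg = 17.00 kN

17.00


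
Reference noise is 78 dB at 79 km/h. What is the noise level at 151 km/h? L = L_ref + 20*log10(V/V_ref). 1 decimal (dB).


V/V_ref = 151 / 79 = 1.911392
log10(1.911392) = 0.28135
20 * 0.28135 = 5.627
L = 78 + 5.627 = 83.6 dB

83.6


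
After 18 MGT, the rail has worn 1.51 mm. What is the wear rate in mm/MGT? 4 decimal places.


Wear rate = total wear / cumulative tonnage
Rate = 1.51 / 18
Rate = 0.0839 mm/MGT

0.0839


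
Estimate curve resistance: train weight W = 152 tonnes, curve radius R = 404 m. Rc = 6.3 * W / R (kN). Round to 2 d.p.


Rc = 6.3 * W / R
Rc = 6.3 * 152 / 404
Rc = 957.6 / 404
Rc = 2.37 kN

2.37


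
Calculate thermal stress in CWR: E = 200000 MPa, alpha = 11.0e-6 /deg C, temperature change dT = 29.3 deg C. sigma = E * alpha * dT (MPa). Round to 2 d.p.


sigma = E * alpha * dT
sigma = 200000 * 11.0e-6 * 29.3
sigma = 2.2 * 29.3
sigma = 64.46 MPa

64.46


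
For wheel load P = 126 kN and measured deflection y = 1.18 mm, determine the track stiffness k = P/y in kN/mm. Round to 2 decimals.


Track stiffness k = P / y
k = 126 / 1.18
k = 106.78 kN/mm

106.78


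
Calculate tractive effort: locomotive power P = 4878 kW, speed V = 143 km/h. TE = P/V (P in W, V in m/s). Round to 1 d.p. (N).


Convert: P = 4878 kW = 4878000 W
V = 143 / 3.6 = 39.7222 m/s
TE = 4878000 / 39.7222
TE = 122802.8 N

122802.8


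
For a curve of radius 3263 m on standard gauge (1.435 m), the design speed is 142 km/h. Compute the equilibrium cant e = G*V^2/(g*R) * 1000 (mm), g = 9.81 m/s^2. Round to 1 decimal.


Convert speed: V = 142 / 3.6 = 39.4444 m/s
Apply formula: e = 1.435 * 39.4444^2 / (9.81 * 3263)
e = 1.435 * 1555.8642 / 32010.03
e = 0.069749 m = 69.7 mm

69.7


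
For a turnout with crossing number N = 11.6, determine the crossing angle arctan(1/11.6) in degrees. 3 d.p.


1/N = 1/11.6 = 0.086207
angle = arctan(0.086207) = 0.085994 rad
angle = 0.085994 * 180/pi = 4.927 degrees

4.927


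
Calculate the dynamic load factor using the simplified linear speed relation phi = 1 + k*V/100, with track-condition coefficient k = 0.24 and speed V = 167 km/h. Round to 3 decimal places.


phi = 1 + k * V / 100
phi = 1 + 0.24 * 167 / 100
phi = 1 + 0.4008
phi = 1.401

1.401


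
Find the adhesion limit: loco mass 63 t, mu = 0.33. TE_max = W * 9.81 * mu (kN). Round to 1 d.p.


TE_max = W * g * mu
TE_max = 63 * 9.81 * 0.33
TE_max = 618.03 * 0.33
TE_max = 203.9 kN

203.9


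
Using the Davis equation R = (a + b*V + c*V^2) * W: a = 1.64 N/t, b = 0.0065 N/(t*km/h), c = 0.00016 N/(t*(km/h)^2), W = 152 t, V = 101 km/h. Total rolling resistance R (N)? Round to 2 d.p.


b*V = 0.0065 * 101 = 0.6565
c*V^2 = 0.00016 * 10201 = 1.63216
R_per_t = 1.64 + 0.6565 + 1.63216 = 3.92866 N/t
R_total = 3.92866 * 152 = 597.16 N

597.16


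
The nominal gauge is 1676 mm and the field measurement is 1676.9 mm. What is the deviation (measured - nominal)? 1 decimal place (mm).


Deviation = measured - nominal
Deviation = 1676.9 - 1676
Deviation = 0.9 mm

0.9


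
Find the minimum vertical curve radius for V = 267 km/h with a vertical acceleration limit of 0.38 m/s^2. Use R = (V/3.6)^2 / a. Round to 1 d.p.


Convert speed: V = 267 / 3.6 = 74.1667 m/s
V^2 = 5500.6944 m^2/s^2
R_v = 5500.6944 / 0.38
R_v = 14475.5 m

14475.5


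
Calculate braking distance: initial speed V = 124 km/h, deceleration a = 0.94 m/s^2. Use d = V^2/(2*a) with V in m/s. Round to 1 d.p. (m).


Convert speed: V = 124 / 3.6 = 34.4444 m/s
V^2 = 1186.4198
d = 1186.4198 / (2 * 0.94)
d = 1186.4198 / 1.88
d = 631.1 m

631.1


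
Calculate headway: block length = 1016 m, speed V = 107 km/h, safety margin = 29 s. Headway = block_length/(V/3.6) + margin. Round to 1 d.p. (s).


V = 107 / 3.6 = 29.7222 m/s
Block traversal time = 1016 / 29.7222 = 34.1832 s
Headway = 34.1832 + 29
Headway = 63.2 s

63.2


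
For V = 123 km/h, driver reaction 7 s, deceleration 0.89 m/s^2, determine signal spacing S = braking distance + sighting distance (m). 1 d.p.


V = 123 / 3.6 = 34.1667 m/s
Braking distance = 34.1667^2 / (2*0.89) = 655.8208 m
Sighting distance = 34.1667 * 7 = 239.1667 m
S = 655.8208 + 239.1667 = 895.0 m

895.0


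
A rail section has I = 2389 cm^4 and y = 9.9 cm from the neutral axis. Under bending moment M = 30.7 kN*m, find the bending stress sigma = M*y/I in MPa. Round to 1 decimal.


Convert units:
M = 30.7 kN*m = 30700000 N*mm
y = 9.9 cm = 99 mm
I = 2389 cm^4 = 23890000 mm^4
sigma = 30700000 * 99 / 23890000
sigma = 127.2 MPa

127.2


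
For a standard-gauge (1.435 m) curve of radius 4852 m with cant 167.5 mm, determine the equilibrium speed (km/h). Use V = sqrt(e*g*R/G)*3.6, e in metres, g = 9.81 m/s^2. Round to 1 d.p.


Convert cant: e = 167.5 mm = 0.1675 m
V_ms = sqrt(0.1675 * 9.81 * 4852 / 1.435)
V_ms = sqrt(5555.878118) = 74.5378 m/s
V = 74.5378 * 3.6 = 268.3 km/h

268.3


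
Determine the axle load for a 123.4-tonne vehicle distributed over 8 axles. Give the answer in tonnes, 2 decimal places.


Load per axle = total weight / number of axles
Load = 123.4 / 8
Load = 15.43 tonnes

15.43


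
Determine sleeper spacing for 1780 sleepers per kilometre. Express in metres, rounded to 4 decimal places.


Spacing = 1000 m / number of sleepers
Spacing = 1000 / 1780
Spacing = 0.5618 m

0.5618


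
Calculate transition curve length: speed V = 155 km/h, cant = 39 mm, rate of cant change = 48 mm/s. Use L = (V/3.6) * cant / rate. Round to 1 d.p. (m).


Convert speed: V = 155 / 3.6 = 43.0556 m/s
L = 43.0556 * 39 / 48
L = 1679.1667 / 48
L = 35.0 m

35.0


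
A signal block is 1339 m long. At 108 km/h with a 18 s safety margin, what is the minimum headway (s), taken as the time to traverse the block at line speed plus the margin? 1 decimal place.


V = 108 / 3.6 = 30.0 m/s
Block traversal time = 1339 / 30.0 = 44.6333 s
Headway = 44.6333 + 18
Headway = 62.6 s

62.6


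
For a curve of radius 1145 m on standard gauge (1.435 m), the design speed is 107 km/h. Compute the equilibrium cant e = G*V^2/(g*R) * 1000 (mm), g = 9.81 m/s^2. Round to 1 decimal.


Convert speed: V = 107 / 3.6 = 29.7222 m/s
Apply formula: e = 1.435 * 29.7222^2 / (9.81 * 1145)
e = 1.435 * 883.4105 / 11232.45
e = 0.11286 m = 112.9 mm

112.9


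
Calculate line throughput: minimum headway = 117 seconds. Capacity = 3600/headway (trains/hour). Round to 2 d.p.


Capacity = 3600 / headway
Capacity = 3600 / 117
Capacity = 30.77 trains/hour

30.77


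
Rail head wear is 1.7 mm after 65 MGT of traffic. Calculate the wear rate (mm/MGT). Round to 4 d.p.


Wear rate = total wear / cumulative tonnage
Rate = 1.7 / 65
Rate = 0.0262 mm/MGT

0.0262


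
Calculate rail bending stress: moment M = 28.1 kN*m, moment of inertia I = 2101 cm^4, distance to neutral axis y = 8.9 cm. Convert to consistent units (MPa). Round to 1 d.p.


Convert units:
M = 28.1 kN*m = 28100000 N*mm
y = 8.9 cm = 89 mm
I = 2101 cm^4 = 21010000 mm^4
sigma = 28100000 * 89 / 21010000
sigma = 119.0 MPa

119.0
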